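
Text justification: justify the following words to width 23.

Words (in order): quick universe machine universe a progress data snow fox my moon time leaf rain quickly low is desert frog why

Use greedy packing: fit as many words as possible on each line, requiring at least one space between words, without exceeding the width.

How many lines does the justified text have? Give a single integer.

Answer: 5

Derivation:
Line 1: ['quick', 'universe', 'machine'] (min_width=22, slack=1)
Line 2: ['universe', 'a', 'progress'] (min_width=19, slack=4)
Line 3: ['data', 'snow', 'fox', 'my', 'moon'] (min_width=21, slack=2)
Line 4: ['time', 'leaf', 'rain', 'quickly'] (min_width=22, slack=1)
Line 5: ['low', 'is', 'desert', 'frog', 'why'] (min_width=22, slack=1)
Total lines: 5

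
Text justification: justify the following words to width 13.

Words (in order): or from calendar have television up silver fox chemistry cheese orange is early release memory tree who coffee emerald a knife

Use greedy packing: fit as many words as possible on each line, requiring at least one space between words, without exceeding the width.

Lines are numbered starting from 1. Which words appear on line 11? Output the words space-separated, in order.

Answer: emerald a

Derivation:
Line 1: ['or', 'from'] (min_width=7, slack=6)
Line 2: ['calendar', 'have'] (min_width=13, slack=0)
Line 3: ['television', 'up'] (min_width=13, slack=0)
Line 4: ['silver', 'fox'] (min_width=10, slack=3)
Line 5: ['chemistry'] (min_width=9, slack=4)
Line 6: ['cheese', 'orange'] (min_width=13, slack=0)
Line 7: ['is', 'early'] (min_width=8, slack=5)
Line 8: ['release'] (min_width=7, slack=6)
Line 9: ['memory', 'tree'] (min_width=11, slack=2)
Line 10: ['who', 'coffee'] (min_width=10, slack=3)
Line 11: ['emerald', 'a'] (min_width=9, slack=4)
Line 12: ['knife'] (min_width=5, slack=8)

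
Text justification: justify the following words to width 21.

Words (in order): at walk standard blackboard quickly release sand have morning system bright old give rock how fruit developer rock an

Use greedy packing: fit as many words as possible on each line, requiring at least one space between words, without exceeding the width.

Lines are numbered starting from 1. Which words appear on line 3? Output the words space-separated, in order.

Answer: release sand have

Derivation:
Line 1: ['at', 'walk', 'standard'] (min_width=16, slack=5)
Line 2: ['blackboard', 'quickly'] (min_width=18, slack=3)
Line 3: ['release', 'sand', 'have'] (min_width=17, slack=4)
Line 4: ['morning', 'system', 'bright'] (min_width=21, slack=0)
Line 5: ['old', 'give', 'rock', 'how'] (min_width=17, slack=4)
Line 6: ['fruit', 'developer', 'rock'] (min_width=20, slack=1)
Line 7: ['an'] (min_width=2, slack=19)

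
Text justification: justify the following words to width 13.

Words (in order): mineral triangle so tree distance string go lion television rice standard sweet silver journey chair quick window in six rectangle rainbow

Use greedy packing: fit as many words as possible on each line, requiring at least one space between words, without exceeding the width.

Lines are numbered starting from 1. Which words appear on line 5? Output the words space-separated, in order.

Answer: lion

Derivation:
Line 1: ['mineral'] (min_width=7, slack=6)
Line 2: ['triangle', 'so'] (min_width=11, slack=2)
Line 3: ['tree', 'distance'] (min_width=13, slack=0)
Line 4: ['string', 'go'] (min_width=9, slack=4)
Line 5: ['lion'] (min_width=4, slack=9)
Line 6: ['television'] (min_width=10, slack=3)
Line 7: ['rice', 'standard'] (min_width=13, slack=0)
Line 8: ['sweet', 'silver'] (min_width=12, slack=1)
Line 9: ['journey', 'chair'] (min_width=13, slack=0)
Line 10: ['quick', 'window'] (min_width=12, slack=1)
Line 11: ['in', 'six'] (min_width=6, slack=7)
Line 12: ['rectangle'] (min_width=9, slack=4)
Line 13: ['rainbow'] (min_width=7, slack=6)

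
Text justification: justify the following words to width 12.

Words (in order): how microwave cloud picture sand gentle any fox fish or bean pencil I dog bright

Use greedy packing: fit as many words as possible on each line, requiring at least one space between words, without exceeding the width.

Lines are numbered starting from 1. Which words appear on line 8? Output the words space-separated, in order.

Answer: I dog bright

Derivation:
Line 1: ['how'] (min_width=3, slack=9)
Line 2: ['microwave'] (min_width=9, slack=3)
Line 3: ['cloud'] (min_width=5, slack=7)
Line 4: ['picture', 'sand'] (min_width=12, slack=0)
Line 5: ['gentle', 'any'] (min_width=10, slack=2)
Line 6: ['fox', 'fish', 'or'] (min_width=11, slack=1)
Line 7: ['bean', 'pencil'] (min_width=11, slack=1)
Line 8: ['I', 'dog', 'bright'] (min_width=12, slack=0)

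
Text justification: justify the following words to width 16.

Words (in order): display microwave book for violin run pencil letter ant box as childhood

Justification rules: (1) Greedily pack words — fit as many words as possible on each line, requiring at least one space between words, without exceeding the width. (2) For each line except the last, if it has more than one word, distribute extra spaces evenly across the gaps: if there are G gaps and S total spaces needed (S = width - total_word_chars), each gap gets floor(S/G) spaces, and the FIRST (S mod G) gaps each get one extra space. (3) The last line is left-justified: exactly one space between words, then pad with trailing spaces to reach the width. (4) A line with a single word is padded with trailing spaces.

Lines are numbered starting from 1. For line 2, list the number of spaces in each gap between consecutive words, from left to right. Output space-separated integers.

Answer: 3

Derivation:
Line 1: ['display'] (min_width=7, slack=9)
Line 2: ['microwave', 'book'] (min_width=14, slack=2)
Line 3: ['for', 'violin', 'run'] (min_width=14, slack=2)
Line 4: ['pencil', 'letter'] (min_width=13, slack=3)
Line 5: ['ant', 'box', 'as'] (min_width=10, slack=6)
Line 6: ['childhood'] (min_width=9, slack=7)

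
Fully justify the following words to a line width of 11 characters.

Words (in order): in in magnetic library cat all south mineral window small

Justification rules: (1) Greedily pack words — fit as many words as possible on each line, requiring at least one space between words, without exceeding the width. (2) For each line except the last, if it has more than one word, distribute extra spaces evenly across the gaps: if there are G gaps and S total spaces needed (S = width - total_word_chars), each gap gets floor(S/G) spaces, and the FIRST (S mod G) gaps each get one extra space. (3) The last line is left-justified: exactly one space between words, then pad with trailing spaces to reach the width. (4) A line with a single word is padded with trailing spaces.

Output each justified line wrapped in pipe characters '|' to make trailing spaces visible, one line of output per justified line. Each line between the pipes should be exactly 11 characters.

Answer: |in       in|
|magnetic   |
|library cat|
|all   south|
|mineral    |
|window     |
|small      |

Derivation:
Line 1: ['in', 'in'] (min_width=5, slack=6)
Line 2: ['magnetic'] (min_width=8, slack=3)
Line 3: ['library', 'cat'] (min_width=11, slack=0)
Line 4: ['all', 'south'] (min_width=9, slack=2)
Line 5: ['mineral'] (min_width=7, slack=4)
Line 6: ['window'] (min_width=6, slack=5)
Line 7: ['small'] (min_width=5, slack=6)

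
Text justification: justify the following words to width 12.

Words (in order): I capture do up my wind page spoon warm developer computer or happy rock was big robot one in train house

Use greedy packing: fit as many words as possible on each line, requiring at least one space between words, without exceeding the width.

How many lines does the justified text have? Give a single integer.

Answer: 10

Derivation:
Line 1: ['I', 'capture', 'do'] (min_width=12, slack=0)
Line 2: ['up', 'my', 'wind'] (min_width=10, slack=2)
Line 3: ['page', 'spoon'] (min_width=10, slack=2)
Line 4: ['warm'] (min_width=4, slack=8)
Line 5: ['developer'] (min_width=9, slack=3)
Line 6: ['computer', 'or'] (min_width=11, slack=1)
Line 7: ['happy', 'rock'] (min_width=10, slack=2)
Line 8: ['was', 'big'] (min_width=7, slack=5)
Line 9: ['robot', 'one', 'in'] (min_width=12, slack=0)
Line 10: ['train', 'house'] (min_width=11, slack=1)
Total lines: 10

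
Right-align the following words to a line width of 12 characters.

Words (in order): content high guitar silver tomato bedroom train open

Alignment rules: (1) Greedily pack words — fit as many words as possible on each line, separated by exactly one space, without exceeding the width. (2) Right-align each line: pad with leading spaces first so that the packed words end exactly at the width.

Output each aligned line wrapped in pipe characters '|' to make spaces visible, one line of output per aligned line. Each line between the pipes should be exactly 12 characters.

Answer: |content high|
|      guitar|
|      silver|
|      tomato|
|     bedroom|
|  train open|

Derivation:
Line 1: ['content', 'high'] (min_width=12, slack=0)
Line 2: ['guitar'] (min_width=6, slack=6)
Line 3: ['silver'] (min_width=6, slack=6)
Line 4: ['tomato'] (min_width=6, slack=6)
Line 5: ['bedroom'] (min_width=7, slack=5)
Line 6: ['train', 'open'] (min_width=10, slack=2)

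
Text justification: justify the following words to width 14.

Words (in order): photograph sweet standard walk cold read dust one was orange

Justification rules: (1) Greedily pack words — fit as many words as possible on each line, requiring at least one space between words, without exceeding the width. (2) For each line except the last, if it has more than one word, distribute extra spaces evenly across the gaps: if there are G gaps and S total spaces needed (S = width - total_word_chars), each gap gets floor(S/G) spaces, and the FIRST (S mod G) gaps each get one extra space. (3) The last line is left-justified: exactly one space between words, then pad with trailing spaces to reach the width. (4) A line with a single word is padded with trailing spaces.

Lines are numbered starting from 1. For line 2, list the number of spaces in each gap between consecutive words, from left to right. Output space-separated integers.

Answer: 1

Derivation:
Line 1: ['photograph'] (min_width=10, slack=4)
Line 2: ['sweet', 'standard'] (min_width=14, slack=0)
Line 3: ['walk', 'cold', 'read'] (min_width=14, slack=0)
Line 4: ['dust', 'one', 'was'] (min_width=12, slack=2)
Line 5: ['orange'] (min_width=6, slack=8)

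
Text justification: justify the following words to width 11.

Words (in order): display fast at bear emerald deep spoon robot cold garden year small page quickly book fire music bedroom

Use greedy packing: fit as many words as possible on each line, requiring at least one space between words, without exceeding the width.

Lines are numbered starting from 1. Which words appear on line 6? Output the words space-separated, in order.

Answer: robot cold

Derivation:
Line 1: ['display'] (min_width=7, slack=4)
Line 2: ['fast', 'at'] (min_width=7, slack=4)
Line 3: ['bear'] (min_width=4, slack=7)
Line 4: ['emerald'] (min_width=7, slack=4)
Line 5: ['deep', 'spoon'] (min_width=10, slack=1)
Line 6: ['robot', 'cold'] (min_width=10, slack=1)
Line 7: ['garden', 'year'] (min_width=11, slack=0)
Line 8: ['small', 'page'] (min_width=10, slack=1)
Line 9: ['quickly'] (min_width=7, slack=4)
Line 10: ['book', 'fire'] (min_width=9, slack=2)
Line 11: ['music'] (min_width=5, slack=6)
Line 12: ['bedroom'] (min_width=7, slack=4)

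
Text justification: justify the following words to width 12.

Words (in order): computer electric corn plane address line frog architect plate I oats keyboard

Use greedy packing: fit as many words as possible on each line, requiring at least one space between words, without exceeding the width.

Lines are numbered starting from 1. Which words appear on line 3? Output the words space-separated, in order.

Answer: corn plane

Derivation:
Line 1: ['computer'] (min_width=8, slack=4)
Line 2: ['electric'] (min_width=8, slack=4)
Line 3: ['corn', 'plane'] (min_width=10, slack=2)
Line 4: ['address', 'line'] (min_width=12, slack=0)
Line 5: ['frog'] (min_width=4, slack=8)
Line 6: ['architect'] (min_width=9, slack=3)
Line 7: ['plate', 'I', 'oats'] (min_width=12, slack=0)
Line 8: ['keyboard'] (min_width=8, slack=4)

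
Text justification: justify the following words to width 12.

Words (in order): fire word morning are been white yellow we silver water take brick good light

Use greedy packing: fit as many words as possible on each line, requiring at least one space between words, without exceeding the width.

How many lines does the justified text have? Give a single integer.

Line 1: ['fire', 'word'] (min_width=9, slack=3)
Line 2: ['morning', 'are'] (min_width=11, slack=1)
Line 3: ['been', 'white'] (min_width=10, slack=2)
Line 4: ['yellow', 'we'] (min_width=9, slack=3)
Line 5: ['silver', 'water'] (min_width=12, slack=0)
Line 6: ['take', 'brick'] (min_width=10, slack=2)
Line 7: ['good', 'light'] (min_width=10, slack=2)
Total lines: 7

Answer: 7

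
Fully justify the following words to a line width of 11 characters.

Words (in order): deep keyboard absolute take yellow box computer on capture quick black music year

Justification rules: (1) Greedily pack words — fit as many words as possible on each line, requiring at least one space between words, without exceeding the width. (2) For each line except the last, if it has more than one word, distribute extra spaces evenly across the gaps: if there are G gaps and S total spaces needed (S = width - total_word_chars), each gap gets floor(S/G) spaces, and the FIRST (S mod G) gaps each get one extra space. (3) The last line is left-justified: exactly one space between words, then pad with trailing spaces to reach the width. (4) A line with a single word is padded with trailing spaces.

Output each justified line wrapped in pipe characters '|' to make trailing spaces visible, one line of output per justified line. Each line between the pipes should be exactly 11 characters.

Answer: |deep       |
|keyboard   |
|absolute   |
|take yellow|
|box        |
|computer on|
|capture    |
|quick black|
|music year |

Derivation:
Line 1: ['deep'] (min_width=4, slack=7)
Line 2: ['keyboard'] (min_width=8, slack=3)
Line 3: ['absolute'] (min_width=8, slack=3)
Line 4: ['take', 'yellow'] (min_width=11, slack=0)
Line 5: ['box'] (min_width=3, slack=8)
Line 6: ['computer', 'on'] (min_width=11, slack=0)
Line 7: ['capture'] (min_width=7, slack=4)
Line 8: ['quick', 'black'] (min_width=11, slack=0)
Line 9: ['music', 'year'] (min_width=10, slack=1)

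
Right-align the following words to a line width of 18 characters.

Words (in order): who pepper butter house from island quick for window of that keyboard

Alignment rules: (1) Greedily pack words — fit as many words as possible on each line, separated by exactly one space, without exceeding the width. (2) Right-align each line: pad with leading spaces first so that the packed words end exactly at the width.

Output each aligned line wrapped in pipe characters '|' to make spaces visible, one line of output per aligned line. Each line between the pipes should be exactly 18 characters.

Answer: | who pepper butter|
| house from island|
|  quick for window|
|  of that keyboard|

Derivation:
Line 1: ['who', 'pepper', 'butter'] (min_width=17, slack=1)
Line 2: ['house', 'from', 'island'] (min_width=17, slack=1)
Line 3: ['quick', 'for', 'window'] (min_width=16, slack=2)
Line 4: ['of', 'that', 'keyboard'] (min_width=16, slack=2)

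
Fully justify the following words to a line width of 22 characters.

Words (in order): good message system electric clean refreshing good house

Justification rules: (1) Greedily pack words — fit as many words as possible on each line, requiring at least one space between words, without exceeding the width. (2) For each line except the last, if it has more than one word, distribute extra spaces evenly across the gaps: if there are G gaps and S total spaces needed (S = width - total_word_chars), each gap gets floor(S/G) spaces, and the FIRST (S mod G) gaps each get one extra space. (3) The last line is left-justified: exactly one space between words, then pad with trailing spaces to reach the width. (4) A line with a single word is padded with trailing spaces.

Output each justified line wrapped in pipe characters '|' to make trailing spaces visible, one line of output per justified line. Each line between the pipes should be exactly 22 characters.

Answer: |good   message  system|
|electric         clean|
|refreshing good house |

Derivation:
Line 1: ['good', 'message', 'system'] (min_width=19, slack=3)
Line 2: ['electric', 'clean'] (min_width=14, slack=8)
Line 3: ['refreshing', 'good', 'house'] (min_width=21, slack=1)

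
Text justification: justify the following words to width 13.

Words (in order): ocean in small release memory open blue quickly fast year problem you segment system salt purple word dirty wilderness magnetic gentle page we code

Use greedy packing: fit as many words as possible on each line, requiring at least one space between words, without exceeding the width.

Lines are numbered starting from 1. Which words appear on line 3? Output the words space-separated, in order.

Answer: memory open

Derivation:
Line 1: ['ocean', 'in'] (min_width=8, slack=5)
Line 2: ['small', 'release'] (min_width=13, slack=0)
Line 3: ['memory', 'open'] (min_width=11, slack=2)
Line 4: ['blue', 'quickly'] (min_width=12, slack=1)
Line 5: ['fast', 'year'] (min_width=9, slack=4)
Line 6: ['problem', 'you'] (min_width=11, slack=2)
Line 7: ['segment'] (min_width=7, slack=6)
Line 8: ['system', 'salt'] (min_width=11, slack=2)
Line 9: ['purple', 'word'] (min_width=11, slack=2)
Line 10: ['dirty'] (min_width=5, slack=8)
Line 11: ['wilderness'] (min_width=10, slack=3)
Line 12: ['magnetic'] (min_width=8, slack=5)
Line 13: ['gentle', 'page'] (min_width=11, slack=2)
Line 14: ['we', 'code'] (min_width=7, slack=6)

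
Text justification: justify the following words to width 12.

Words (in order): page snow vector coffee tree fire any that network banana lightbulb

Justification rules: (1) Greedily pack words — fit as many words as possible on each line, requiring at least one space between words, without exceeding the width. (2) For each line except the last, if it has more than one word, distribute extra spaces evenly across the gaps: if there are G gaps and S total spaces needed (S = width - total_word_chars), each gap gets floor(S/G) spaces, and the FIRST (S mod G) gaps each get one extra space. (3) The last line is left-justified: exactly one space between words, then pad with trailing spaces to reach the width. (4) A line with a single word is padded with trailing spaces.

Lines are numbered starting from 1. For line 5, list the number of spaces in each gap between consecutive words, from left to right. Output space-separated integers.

Answer: 1

Derivation:
Line 1: ['page', 'snow'] (min_width=9, slack=3)
Line 2: ['vector'] (min_width=6, slack=6)
Line 3: ['coffee', 'tree'] (min_width=11, slack=1)
Line 4: ['fire', 'any'] (min_width=8, slack=4)
Line 5: ['that', 'network'] (min_width=12, slack=0)
Line 6: ['banana'] (min_width=6, slack=6)
Line 7: ['lightbulb'] (min_width=9, slack=3)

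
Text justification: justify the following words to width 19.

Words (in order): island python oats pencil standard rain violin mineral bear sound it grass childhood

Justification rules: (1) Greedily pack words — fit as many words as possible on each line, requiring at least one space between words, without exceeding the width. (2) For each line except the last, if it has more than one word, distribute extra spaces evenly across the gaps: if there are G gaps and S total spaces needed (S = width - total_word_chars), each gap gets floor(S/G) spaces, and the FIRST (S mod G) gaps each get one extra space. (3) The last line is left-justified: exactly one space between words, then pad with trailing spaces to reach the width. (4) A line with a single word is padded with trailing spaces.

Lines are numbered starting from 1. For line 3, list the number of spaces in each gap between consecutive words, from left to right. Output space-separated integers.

Answer: 1 1

Derivation:
Line 1: ['island', 'python', 'oats'] (min_width=18, slack=1)
Line 2: ['pencil', 'standard'] (min_width=15, slack=4)
Line 3: ['rain', 'violin', 'mineral'] (min_width=19, slack=0)
Line 4: ['bear', 'sound', 'it', 'grass'] (min_width=19, slack=0)
Line 5: ['childhood'] (min_width=9, slack=10)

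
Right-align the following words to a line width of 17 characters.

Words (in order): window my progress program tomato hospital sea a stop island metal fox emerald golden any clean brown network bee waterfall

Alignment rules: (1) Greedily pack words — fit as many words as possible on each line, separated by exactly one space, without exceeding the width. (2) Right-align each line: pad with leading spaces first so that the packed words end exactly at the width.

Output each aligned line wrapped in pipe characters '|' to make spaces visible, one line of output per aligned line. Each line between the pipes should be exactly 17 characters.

Answer: |        window my|
| progress program|
|  tomato hospital|
|sea a stop island|
|metal fox emerald|
| golden any clean|
|brown network bee|
|        waterfall|

Derivation:
Line 1: ['window', 'my'] (min_width=9, slack=8)
Line 2: ['progress', 'program'] (min_width=16, slack=1)
Line 3: ['tomato', 'hospital'] (min_width=15, slack=2)
Line 4: ['sea', 'a', 'stop', 'island'] (min_width=17, slack=0)
Line 5: ['metal', 'fox', 'emerald'] (min_width=17, slack=0)
Line 6: ['golden', 'any', 'clean'] (min_width=16, slack=1)
Line 7: ['brown', 'network', 'bee'] (min_width=17, slack=0)
Line 8: ['waterfall'] (min_width=9, slack=8)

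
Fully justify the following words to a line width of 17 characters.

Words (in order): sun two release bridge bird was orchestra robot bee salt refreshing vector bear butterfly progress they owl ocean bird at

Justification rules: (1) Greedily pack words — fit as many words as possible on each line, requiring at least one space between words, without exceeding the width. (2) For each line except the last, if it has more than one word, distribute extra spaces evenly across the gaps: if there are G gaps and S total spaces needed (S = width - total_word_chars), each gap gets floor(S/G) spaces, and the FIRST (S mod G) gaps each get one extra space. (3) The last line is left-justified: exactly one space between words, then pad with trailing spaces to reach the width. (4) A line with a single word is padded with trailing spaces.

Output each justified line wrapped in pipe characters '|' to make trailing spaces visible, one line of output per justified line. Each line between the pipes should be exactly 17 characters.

Line 1: ['sun', 'two', 'release'] (min_width=15, slack=2)
Line 2: ['bridge', 'bird', 'was'] (min_width=15, slack=2)
Line 3: ['orchestra', 'robot'] (min_width=15, slack=2)
Line 4: ['bee', 'salt'] (min_width=8, slack=9)
Line 5: ['refreshing', 'vector'] (min_width=17, slack=0)
Line 6: ['bear', 'butterfly'] (min_width=14, slack=3)
Line 7: ['progress', 'they', 'owl'] (min_width=17, slack=0)
Line 8: ['ocean', 'bird', 'at'] (min_width=13, slack=4)

Answer: |sun  two  release|
|bridge  bird  was|
|orchestra   robot|
|bee          salt|
|refreshing vector|
|bear    butterfly|
|progress they owl|
|ocean bird at    |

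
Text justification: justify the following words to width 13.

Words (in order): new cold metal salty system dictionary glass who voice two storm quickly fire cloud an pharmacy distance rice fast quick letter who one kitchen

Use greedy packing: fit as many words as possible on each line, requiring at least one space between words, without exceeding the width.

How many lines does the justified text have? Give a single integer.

Line 1: ['new', 'cold'] (min_width=8, slack=5)
Line 2: ['metal', 'salty'] (min_width=11, slack=2)
Line 3: ['system'] (min_width=6, slack=7)
Line 4: ['dictionary'] (min_width=10, slack=3)
Line 5: ['glass', 'who'] (min_width=9, slack=4)
Line 6: ['voice', 'two'] (min_width=9, slack=4)
Line 7: ['storm', 'quickly'] (min_width=13, slack=0)
Line 8: ['fire', 'cloud', 'an'] (min_width=13, slack=0)
Line 9: ['pharmacy'] (min_width=8, slack=5)
Line 10: ['distance', 'rice'] (min_width=13, slack=0)
Line 11: ['fast', 'quick'] (min_width=10, slack=3)
Line 12: ['letter', 'who'] (min_width=10, slack=3)
Line 13: ['one', 'kitchen'] (min_width=11, slack=2)
Total lines: 13

Answer: 13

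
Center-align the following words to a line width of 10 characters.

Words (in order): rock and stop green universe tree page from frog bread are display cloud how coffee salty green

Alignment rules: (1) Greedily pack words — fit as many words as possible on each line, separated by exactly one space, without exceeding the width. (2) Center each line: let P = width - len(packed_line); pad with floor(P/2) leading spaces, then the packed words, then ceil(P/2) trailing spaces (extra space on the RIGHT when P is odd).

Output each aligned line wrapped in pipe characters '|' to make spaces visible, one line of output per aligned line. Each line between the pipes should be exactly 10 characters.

Answer: | rock and |
|stop green|
| universe |
|tree page |
|from frog |
|bread are |
| display  |
|cloud how |
|  coffee  |
|  salty   |
|  green   |

Derivation:
Line 1: ['rock', 'and'] (min_width=8, slack=2)
Line 2: ['stop', 'green'] (min_width=10, slack=0)
Line 3: ['universe'] (min_width=8, slack=2)
Line 4: ['tree', 'page'] (min_width=9, slack=1)
Line 5: ['from', 'frog'] (min_width=9, slack=1)
Line 6: ['bread', 'are'] (min_width=9, slack=1)
Line 7: ['display'] (min_width=7, slack=3)
Line 8: ['cloud', 'how'] (min_width=9, slack=1)
Line 9: ['coffee'] (min_width=6, slack=4)
Line 10: ['salty'] (min_width=5, slack=5)
Line 11: ['green'] (min_width=5, slack=5)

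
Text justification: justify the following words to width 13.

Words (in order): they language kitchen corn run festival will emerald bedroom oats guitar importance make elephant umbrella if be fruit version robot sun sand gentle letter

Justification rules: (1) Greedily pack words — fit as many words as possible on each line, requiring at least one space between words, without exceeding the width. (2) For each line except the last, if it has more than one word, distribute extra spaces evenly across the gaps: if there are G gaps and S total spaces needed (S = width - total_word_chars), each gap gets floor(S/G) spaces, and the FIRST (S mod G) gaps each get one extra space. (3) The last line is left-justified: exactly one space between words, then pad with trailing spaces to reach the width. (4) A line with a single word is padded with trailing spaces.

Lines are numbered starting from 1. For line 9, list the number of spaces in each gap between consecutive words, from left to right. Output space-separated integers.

Answer: 3

Derivation:
Line 1: ['they', 'language'] (min_width=13, slack=0)
Line 2: ['kitchen', 'corn'] (min_width=12, slack=1)
Line 3: ['run', 'festival'] (min_width=12, slack=1)
Line 4: ['will', 'emerald'] (min_width=12, slack=1)
Line 5: ['bedroom', 'oats'] (min_width=12, slack=1)
Line 6: ['guitar'] (min_width=6, slack=7)
Line 7: ['importance'] (min_width=10, slack=3)
Line 8: ['make', 'elephant'] (min_width=13, slack=0)
Line 9: ['umbrella', 'if'] (min_width=11, slack=2)
Line 10: ['be', 'fruit'] (min_width=8, slack=5)
Line 11: ['version', 'robot'] (min_width=13, slack=0)
Line 12: ['sun', 'sand'] (min_width=8, slack=5)
Line 13: ['gentle', 'letter'] (min_width=13, slack=0)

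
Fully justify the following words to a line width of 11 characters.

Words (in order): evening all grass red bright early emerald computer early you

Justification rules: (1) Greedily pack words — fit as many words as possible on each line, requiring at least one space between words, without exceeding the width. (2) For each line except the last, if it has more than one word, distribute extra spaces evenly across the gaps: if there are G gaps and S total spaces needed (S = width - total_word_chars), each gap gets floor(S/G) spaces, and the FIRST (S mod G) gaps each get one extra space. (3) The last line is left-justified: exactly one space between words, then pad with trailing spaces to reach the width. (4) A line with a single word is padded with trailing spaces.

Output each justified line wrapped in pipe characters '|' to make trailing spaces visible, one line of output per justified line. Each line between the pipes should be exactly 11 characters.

Answer: |evening all|
|grass   red|
|bright     |
|early      |
|emerald    |
|computer   |
|early you  |

Derivation:
Line 1: ['evening', 'all'] (min_width=11, slack=0)
Line 2: ['grass', 'red'] (min_width=9, slack=2)
Line 3: ['bright'] (min_width=6, slack=5)
Line 4: ['early'] (min_width=5, slack=6)
Line 5: ['emerald'] (min_width=7, slack=4)
Line 6: ['computer'] (min_width=8, slack=3)
Line 7: ['early', 'you'] (min_width=9, slack=2)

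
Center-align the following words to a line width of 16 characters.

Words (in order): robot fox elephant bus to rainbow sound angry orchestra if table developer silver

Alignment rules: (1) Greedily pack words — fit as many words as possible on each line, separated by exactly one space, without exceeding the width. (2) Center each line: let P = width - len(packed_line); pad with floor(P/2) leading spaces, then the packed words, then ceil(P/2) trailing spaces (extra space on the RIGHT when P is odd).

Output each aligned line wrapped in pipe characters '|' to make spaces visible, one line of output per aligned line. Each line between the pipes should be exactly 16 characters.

Line 1: ['robot', 'fox'] (min_width=9, slack=7)
Line 2: ['elephant', 'bus', 'to'] (min_width=15, slack=1)
Line 3: ['rainbow', 'sound'] (min_width=13, slack=3)
Line 4: ['angry', 'orchestra'] (min_width=15, slack=1)
Line 5: ['if', 'table'] (min_width=8, slack=8)
Line 6: ['developer', 'silver'] (min_width=16, slack=0)

Answer: |   robot fox    |
|elephant bus to |
| rainbow sound  |
|angry orchestra |
|    if table    |
|developer silver|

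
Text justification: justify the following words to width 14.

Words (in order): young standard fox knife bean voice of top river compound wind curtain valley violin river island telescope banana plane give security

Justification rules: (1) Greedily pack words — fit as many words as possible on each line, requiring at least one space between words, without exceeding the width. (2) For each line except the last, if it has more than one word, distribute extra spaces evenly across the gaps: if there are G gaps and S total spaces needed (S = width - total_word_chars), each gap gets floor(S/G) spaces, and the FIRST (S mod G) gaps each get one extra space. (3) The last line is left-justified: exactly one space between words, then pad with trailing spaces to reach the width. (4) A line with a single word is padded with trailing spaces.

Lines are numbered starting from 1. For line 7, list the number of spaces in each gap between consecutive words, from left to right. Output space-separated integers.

Line 1: ['young', 'standard'] (min_width=14, slack=0)
Line 2: ['fox', 'knife', 'bean'] (min_width=14, slack=0)
Line 3: ['voice', 'of', 'top'] (min_width=12, slack=2)
Line 4: ['river', 'compound'] (min_width=14, slack=0)
Line 5: ['wind', 'curtain'] (min_width=12, slack=2)
Line 6: ['valley', 'violin'] (min_width=13, slack=1)
Line 7: ['river', 'island'] (min_width=12, slack=2)
Line 8: ['telescope'] (min_width=9, slack=5)
Line 9: ['banana', 'plane'] (min_width=12, slack=2)
Line 10: ['give', 'security'] (min_width=13, slack=1)

Answer: 3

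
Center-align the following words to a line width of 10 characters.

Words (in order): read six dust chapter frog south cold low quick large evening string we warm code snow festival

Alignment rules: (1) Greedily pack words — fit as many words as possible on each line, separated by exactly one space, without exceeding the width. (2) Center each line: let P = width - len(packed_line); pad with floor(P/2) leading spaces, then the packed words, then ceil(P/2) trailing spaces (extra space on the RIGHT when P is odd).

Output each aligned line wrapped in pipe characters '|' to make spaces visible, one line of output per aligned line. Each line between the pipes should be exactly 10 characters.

Answer: | read six |
|   dust   |
| chapter  |
|frog south|
| cold low |
|  quick   |
|  large   |
| evening  |
|string we |
|warm code |
|   snow   |
| festival |

Derivation:
Line 1: ['read', 'six'] (min_width=8, slack=2)
Line 2: ['dust'] (min_width=4, slack=6)
Line 3: ['chapter'] (min_width=7, slack=3)
Line 4: ['frog', 'south'] (min_width=10, slack=0)
Line 5: ['cold', 'low'] (min_width=8, slack=2)
Line 6: ['quick'] (min_width=5, slack=5)
Line 7: ['large'] (min_width=5, slack=5)
Line 8: ['evening'] (min_width=7, slack=3)
Line 9: ['string', 'we'] (min_width=9, slack=1)
Line 10: ['warm', 'code'] (min_width=9, slack=1)
Line 11: ['snow'] (min_width=4, slack=6)
Line 12: ['festival'] (min_width=8, slack=2)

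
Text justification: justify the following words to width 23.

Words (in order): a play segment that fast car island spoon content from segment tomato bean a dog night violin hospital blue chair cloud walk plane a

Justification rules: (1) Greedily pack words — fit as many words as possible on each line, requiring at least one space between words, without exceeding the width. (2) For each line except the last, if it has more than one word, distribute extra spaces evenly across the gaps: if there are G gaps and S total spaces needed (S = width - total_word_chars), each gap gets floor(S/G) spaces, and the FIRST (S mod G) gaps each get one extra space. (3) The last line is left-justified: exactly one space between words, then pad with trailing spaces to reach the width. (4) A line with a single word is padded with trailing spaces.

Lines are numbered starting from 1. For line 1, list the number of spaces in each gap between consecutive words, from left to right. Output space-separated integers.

Line 1: ['a', 'play', 'segment', 'that'] (min_width=19, slack=4)
Line 2: ['fast', 'car', 'island', 'spoon'] (min_width=21, slack=2)
Line 3: ['content', 'from', 'segment'] (min_width=20, slack=3)
Line 4: ['tomato', 'bean', 'a', 'dog', 'night'] (min_width=23, slack=0)
Line 5: ['violin', 'hospital', 'blue'] (min_width=20, slack=3)
Line 6: ['chair', 'cloud', 'walk', 'plane'] (min_width=22, slack=1)
Line 7: ['a'] (min_width=1, slack=22)

Answer: 3 2 2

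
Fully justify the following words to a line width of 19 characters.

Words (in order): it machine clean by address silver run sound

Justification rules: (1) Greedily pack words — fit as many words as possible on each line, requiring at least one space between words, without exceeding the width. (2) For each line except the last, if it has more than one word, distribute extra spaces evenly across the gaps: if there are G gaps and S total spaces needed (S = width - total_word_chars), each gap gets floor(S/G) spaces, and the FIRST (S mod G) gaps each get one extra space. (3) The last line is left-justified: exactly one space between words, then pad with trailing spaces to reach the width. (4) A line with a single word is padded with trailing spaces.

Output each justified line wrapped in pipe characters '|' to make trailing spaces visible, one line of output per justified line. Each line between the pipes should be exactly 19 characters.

Line 1: ['it', 'machine', 'clean', 'by'] (min_width=19, slack=0)
Line 2: ['address', 'silver', 'run'] (min_width=18, slack=1)
Line 3: ['sound'] (min_width=5, slack=14)

Answer: |it machine clean by|
|address  silver run|
|sound              |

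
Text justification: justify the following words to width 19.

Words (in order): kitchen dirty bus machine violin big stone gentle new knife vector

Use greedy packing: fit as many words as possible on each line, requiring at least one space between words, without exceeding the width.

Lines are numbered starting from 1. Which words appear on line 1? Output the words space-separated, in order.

Answer: kitchen dirty bus

Derivation:
Line 1: ['kitchen', 'dirty', 'bus'] (min_width=17, slack=2)
Line 2: ['machine', 'violin', 'big'] (min_width=18, slack=1)
Line 3: ['stone', 'gentle', 'new'] (min_width=16, slack=3)
Line 4: ['knife', 'vector'] (min_width=12, slack=7)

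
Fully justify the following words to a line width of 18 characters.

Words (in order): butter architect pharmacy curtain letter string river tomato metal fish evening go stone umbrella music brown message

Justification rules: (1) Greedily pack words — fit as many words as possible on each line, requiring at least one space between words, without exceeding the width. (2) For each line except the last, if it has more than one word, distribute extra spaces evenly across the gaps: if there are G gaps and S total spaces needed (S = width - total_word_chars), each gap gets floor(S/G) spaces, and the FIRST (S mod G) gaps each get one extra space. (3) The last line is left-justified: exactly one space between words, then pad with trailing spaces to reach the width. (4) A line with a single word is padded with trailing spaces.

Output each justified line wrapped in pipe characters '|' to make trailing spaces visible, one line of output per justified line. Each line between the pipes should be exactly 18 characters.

Answer: |butter   architect|
|pharmacy   curtain|
|letter      string|
|river tomato metal|
|fish   evening  go|
|stone     umbrella|
|music        brown|
|message           |

Derivation:
Line 1: ['butter', 'architect'] (min_width=16, slack=2)
Line 2: ['pharmacy', 'curtain'] (min_width=16, slack=2)
Line 3: ['letter', 'string'] (min_width=13, slack=5)
Line 4: ['river', 'tomato', 'metal'] (min_width=18, slack=0)
Line 5: ['fish', 'evening', 'go'] (min_width=15, slack=3)
Line 6: ['stone', 'umbrella'] (min_width=14, slack=4)
Line 7: ['music', 'brown'] (min_width=11, slack=7)
Line 8: ['message'] (min_width=7, slack=11)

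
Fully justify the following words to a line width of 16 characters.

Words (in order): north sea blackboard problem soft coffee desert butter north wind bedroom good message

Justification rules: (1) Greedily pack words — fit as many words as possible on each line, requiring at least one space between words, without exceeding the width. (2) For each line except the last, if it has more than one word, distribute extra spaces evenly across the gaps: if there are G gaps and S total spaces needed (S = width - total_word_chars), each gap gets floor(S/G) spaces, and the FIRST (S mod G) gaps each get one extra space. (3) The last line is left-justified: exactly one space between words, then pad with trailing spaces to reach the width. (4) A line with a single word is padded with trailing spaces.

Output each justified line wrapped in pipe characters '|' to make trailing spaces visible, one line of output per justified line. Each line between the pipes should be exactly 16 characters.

Answer: |north        sea|
|blackboard      |
|problem     soft|
|coffee    desert|
|butter     north|
|wind     bedroom|
|good message    |

Derivation:
Line 1: ['north', 'sea'] (min_width=9, slack=7)
Line 2: ['blackboard'] (min_width=10, slack=6)
Line 3: ['problem', 'soft'] (min_width=12, slack=4)
Line 4: ['coffee', 'desert'] (min_width=13, slack=3)
Line 5: ['butter', 'north'] (min_width=12, slack=4)
Line 6: ['wind', 'bedroom'] (min_width=12, slack=4)
Line 7: ['good', 'message'] (min_width=12, slack=4)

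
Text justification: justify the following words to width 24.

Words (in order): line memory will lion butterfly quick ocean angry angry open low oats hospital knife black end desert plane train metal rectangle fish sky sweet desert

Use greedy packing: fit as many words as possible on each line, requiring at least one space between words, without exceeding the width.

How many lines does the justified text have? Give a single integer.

Answer: 7

Derivation:
Line 1: ['line', 'memory', 'will', 'lion'] (min_width=21, slack=3)
Line 2: ['butterfly', 'quick', 'ocean'] (min_width=21, slack=3)
Line 3: ['angry', 'angry', 'open', 'low'] (min_width=20, slack=4)
Line 4: ['oats', 'hospital', 'knife'] (min_width=19, slack=5)
Line 5: ['black', 'end', 'desert', 'plane'] (min_width=22, slack=2)
Line 6: ['train', 'metal', 'rectangle'] (min_width=21, slack=3)
Line 7: ['fish', 'sky', 'sweet', 'desert'] (min_width=21, slack=3)
Total lines: 7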